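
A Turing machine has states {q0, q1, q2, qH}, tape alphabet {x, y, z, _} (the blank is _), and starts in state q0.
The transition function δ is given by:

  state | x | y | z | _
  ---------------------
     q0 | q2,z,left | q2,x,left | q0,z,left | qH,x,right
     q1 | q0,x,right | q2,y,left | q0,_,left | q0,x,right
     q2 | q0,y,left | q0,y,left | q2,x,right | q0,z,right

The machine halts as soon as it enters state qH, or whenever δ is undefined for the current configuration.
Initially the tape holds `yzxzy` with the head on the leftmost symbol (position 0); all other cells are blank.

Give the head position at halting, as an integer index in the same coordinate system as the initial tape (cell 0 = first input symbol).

-2

state=q0 head=0 tape=___[y]zxzy   (q0,y)→(q2,x,left)
state=q2 head=-1 tape=__[_]xzxzy   (q2,_)→(q0,z,right)
state=q0 head=0 tape=__z[x]zxzy   (q0,x)→(q2,z,left)
state=q2 head=-1 tape=__[z]zzxzy   (q2,z)→(q2,x,right)
state=q2 head=0 tape=__x[z]zxzy   (q2,z)→(q2,x,right)
state=q2 head=1 tape=__xx[z]xzy   (q2,z)→(q2,x,right)
state=q2 head=2 tape=__xxx[x]zy   (q2,x)→(q0,y,left)
state=q0 head=1 tape=__xx[x]yzy   (q0,x)→(q2,z,left)
state=q2 head=0 tape=__x[x]zyzy   (q2,x)→(q0,y,left)
state=q0 head=-1 tape=__[x]yzyzy   (q0,x)→(q2,z,left)
state=q2 head=-2 tape=_[_]zyzyzy   (q2,_)→(q0,z,right)
state=q0 head=-1 tape=_z[z]yzyzy   (q0,z)→(q0,z,left)
state=q0 head=-2 tape=_[z]zyzyzy   (q0,z)→(q0,z,left)
state=q0 head=-3 tape=[_]zzyzyzy   (q0,_)→(qH,x,right)
state=qH head=-2 tape=x[z]zyzyzy
At halt the head is at cell -2.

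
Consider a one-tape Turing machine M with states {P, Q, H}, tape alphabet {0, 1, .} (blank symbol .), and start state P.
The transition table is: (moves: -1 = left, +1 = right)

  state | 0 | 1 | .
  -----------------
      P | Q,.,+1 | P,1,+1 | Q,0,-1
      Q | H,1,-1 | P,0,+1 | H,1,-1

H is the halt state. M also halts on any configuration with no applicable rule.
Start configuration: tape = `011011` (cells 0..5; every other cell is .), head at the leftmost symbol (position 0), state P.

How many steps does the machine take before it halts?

state=P head=0 tape=[0]11011..   (P,0)→(Q,.,+1)
state=Q head=1 tape=.[1]1011..   (Q,1)→(P,0,+1)
state=P head=2 tape=.0[1]011..   (P,1)→(P,1,+1)
state=P head=3 tape=.01[0]11..   (P,0)→(Q,.,+1)
state=Q head=4 tape=.01.[1]1..   (Q,1)→(P,0,+1)
state=P head=5 tape=.01.0[1]..   (P,1)→(P,1,+1)
state=P head=6 tape=.01.01[.].   (P,.)→(Q,0,-1)
state=Q head=5 tape=.01.0[1]0.   (Q,1)→(P,0,+1)
state=P head=6 tape=.01.00[0].   (P,0)→(Q,.,+1)
state=Q head=7 tape=.01.00.[.]   (Q,.)→(H,1,-1)
state=H head=6 tape=.01.00[.]1
M halts after 10 transitions.

10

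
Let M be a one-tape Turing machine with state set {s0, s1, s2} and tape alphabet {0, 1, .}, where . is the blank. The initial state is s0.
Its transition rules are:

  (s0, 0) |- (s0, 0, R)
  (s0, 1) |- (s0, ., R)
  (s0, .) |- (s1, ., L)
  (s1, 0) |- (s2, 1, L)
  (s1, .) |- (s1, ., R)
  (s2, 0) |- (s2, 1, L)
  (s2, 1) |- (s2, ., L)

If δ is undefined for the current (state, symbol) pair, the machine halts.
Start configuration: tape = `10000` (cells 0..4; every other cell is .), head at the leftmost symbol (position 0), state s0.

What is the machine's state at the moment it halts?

s0 | [1]0000.   read 1 → write ., move R, go to s0
s0 | .[0]000.   read 0 → write 0, move R, go to s0
s0 | .0[0]00.   read 0 → write 0, move R, go to s0
s0 | .00[0]0.   read 0 → write 0, move R, go to s0
s0 | .000[0].   read 0 → write 0, move R, go to s0
s0 | .0000[.]   read . → write ., move L, go to s1
s1 | .000[0].   read 0 → write 1, move L, go to s2
s2 | .00[0]1.   read 0 → write 1, move L, go to s2
s2 | .0[0]11.   read 0 → write 1, move L, go to s2
s2 | .[0]111.   read 0 → write 1, move L, go to s2
s2 | [.]1111.
No transition is defined for (s2, .); M halts in state s2.

s2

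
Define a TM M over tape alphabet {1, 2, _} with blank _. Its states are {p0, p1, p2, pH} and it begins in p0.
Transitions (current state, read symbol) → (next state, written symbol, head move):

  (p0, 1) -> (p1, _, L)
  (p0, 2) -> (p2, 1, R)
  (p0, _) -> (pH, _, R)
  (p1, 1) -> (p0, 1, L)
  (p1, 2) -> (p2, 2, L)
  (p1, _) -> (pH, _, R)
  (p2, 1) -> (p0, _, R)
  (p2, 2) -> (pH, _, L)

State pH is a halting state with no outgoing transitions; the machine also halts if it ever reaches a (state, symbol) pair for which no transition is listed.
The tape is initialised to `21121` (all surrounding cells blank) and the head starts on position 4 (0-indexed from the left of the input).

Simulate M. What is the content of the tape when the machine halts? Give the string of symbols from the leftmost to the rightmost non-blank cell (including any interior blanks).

21_1

state=p0 head=4 tape=2112[1]   (p0,1)→(p1,_,L)
state=p1 head=3 tape=211[2]_   (p1,2)→(p2,2,L)
state=p2 head=2 tape=21[1]2_   (p2,1)→(p0,_,R)
state=p0 head=3 tape=21_[2]_   (p0,2)→(p2,1,R)
state=p2 head=4 tape=21_1[_]
The non-blank tape span at halt is 21_1.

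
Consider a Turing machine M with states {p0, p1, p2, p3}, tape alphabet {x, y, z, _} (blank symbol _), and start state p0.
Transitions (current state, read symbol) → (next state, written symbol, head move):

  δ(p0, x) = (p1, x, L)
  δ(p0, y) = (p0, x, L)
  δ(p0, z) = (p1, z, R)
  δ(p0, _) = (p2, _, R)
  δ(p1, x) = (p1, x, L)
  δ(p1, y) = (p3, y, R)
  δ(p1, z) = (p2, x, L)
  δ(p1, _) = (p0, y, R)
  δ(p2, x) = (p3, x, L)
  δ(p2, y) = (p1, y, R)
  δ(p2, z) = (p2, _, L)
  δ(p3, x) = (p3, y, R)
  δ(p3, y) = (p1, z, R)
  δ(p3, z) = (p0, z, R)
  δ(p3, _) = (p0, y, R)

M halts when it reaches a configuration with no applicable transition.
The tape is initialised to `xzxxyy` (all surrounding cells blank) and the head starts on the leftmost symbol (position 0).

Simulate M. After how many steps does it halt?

state=p0 head=0 tape=_[x]zxxyy___   (p0,x)→(p1,x,L)
state=p1 head=-1 tape=[_]xzxxyy___   (p1,_)→(p0,y,R)
state=p0 head=0 tape=y[x]zxxyy___   (p0,x)→(p1,x,L)
state=p1 head=-1 tape=[y]xzxxyy___   (p1,y)→(p3,y,R)
state=p3 head=0 tape=y[x]zxxyy___   (p3,x)→(p3,y,R)
state=p3 head=1 tape=yy[z]xxyy___   (p3,z)→(p0,z,R)
state=p0 head=2 tape=yyz[x]xyy___   (p0,x)→(p1,x,L)
state=p1 head=1 tape=yy[z]xxyy___   (p1,z)→(p2,x,L)
state=p2 head=0 tape=y[y]xxxyy___   (p2,y)→(p1,y,R)
state=p1 head=1 tape=yy[x]xxyy___   (p1,x)→(p1,x,L)
state=p1 head=0 tape=y[y]xxxyy___   (p1,y)→(p3,y,R)
state=p3 head=1 tape=yy[x]xxyy___   (p3,x)→(p3,y,R)
state=p3 head=2 tape=yyy[x]xyy___   (p3,x)→(p3,y,R)
state=p3 head=3 tape=yyyy[x]yy___   (p3,x)→(p3,y,R)
state=p3 head=4 tape=yyyyy[y]y___   (p3,y)→(p1,z,R)
state=p1 head=5 tape=yyyyyz[y]___   (p1,y)→(p3,y,R)
state=p3 head=6 tape=yyyyyzy[_]__   (p3,_)→(p0,y,R)
state=p0 head=7 tape=yyyyyzyy[_]_   (p0,_)→(p2,_,R)
state=p2 head=8 tape=yyyyyzyy_[_]
M halts after 18 transitions.

18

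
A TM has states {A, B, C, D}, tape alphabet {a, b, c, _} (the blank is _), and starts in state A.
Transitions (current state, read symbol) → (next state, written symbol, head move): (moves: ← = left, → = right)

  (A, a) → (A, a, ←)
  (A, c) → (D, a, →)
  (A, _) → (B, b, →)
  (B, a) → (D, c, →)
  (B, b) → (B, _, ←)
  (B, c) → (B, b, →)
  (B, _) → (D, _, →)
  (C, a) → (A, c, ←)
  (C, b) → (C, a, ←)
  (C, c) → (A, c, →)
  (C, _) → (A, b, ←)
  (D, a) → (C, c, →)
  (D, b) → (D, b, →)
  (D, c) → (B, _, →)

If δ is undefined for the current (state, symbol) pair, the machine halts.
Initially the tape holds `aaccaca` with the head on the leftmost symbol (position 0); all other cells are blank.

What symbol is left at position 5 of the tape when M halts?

a

A | _[a]accaca__   read a → write a, move ←, go to A
A | [_]aaccaca__   read _ → write b, move →, go to B
B | b[a]accaca__   read a → write c, move →, go to D
D | bc[a]ccaca__   read a → write c, move →, go to C
C | bcc[c]caca__   read c → write c, move →, go to A
A | bccc[c]aca__   read c → write a, move →, go to D
D | bccca[a]ca__   read a → write c, move →, go to C
C | bcccac[c]a__   read c → write c, move →, go to A
A | bcccacc[a]__   read a → write a, move ←, go to A
A | bcccac[c]a__   read c → write a, move →, go to D
D | bcccaca[a]__   read a → write c, move →, go to C
C | bcccacac[_]_   read _ → write b, move ←, go to A
A | bcccaca[c]b_   read c → write a, move →, go to D
D | bcccacaa[b]_   read b → write b, move →, go to D
D | bcccacaab[_]
Cell 5 holds a when M halts.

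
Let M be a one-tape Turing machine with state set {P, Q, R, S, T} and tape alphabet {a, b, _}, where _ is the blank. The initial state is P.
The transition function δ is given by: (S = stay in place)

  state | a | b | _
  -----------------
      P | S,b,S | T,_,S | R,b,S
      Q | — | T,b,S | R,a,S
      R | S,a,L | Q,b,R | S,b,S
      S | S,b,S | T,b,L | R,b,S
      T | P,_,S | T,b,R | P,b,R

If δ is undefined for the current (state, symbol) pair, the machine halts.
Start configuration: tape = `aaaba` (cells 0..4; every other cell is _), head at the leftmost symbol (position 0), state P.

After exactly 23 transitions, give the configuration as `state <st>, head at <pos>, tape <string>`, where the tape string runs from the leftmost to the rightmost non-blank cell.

state P, head at 5, tape bbbbbb

P | _[a]aaba_   read a → write b, move S, go to S
S | _[b]aaba_   read b → write b, move L, go to T
T | [_]baaba_   read _ → write b, move R, go to P
P | b[b]aaba_   read b → write _, move S, go to T
T | b[_]aaba_   read _ → write b, move R, go to P
P | bb[a]aba_   read a → write b, move S, go to S
S | bb[b]aba_   read b → write b, move L, go to T
T | b[b]baba_   read b → write b, move R, go to T
T | bb[b]aba_   read b → write b, move R, go to T
T | bbb[a]ba_   read a → write _, move S, go to P
P | bbb[_]ba_   read _ → write b, move S, go to R
R | bbb[b]ba_   read b → write b, move R, go to Q
Q | bbbb[b]a_   read b → write b, move S, go to T
T | bbbb[b]a_   read b → write b, move R, go to T
T | bbbbb[a]_   read a → write _, move S, go to P
P | bbbbb[_]_   read _ → write b, move S, go to R
R | bbbbb[b]_   read b → write b, move R, go to Q
Q | bbbbbb[_]   read _ → write a, move S, go to R
R | bbbbbb[a]   read a → write a, move L, go to S
S | bbbbb[b]a   read b → write b, move L, go to T
T | bbbb[b]ba   read b → write b, move R, go to T
T | bbbbb[b]a   read b → write b, move R, go to T
T | bbbbbb[a]   read a → write _, move S, go to P
P | bbbbbb[_]
After 23 steps: state P, head at 5, tape bbbbbb.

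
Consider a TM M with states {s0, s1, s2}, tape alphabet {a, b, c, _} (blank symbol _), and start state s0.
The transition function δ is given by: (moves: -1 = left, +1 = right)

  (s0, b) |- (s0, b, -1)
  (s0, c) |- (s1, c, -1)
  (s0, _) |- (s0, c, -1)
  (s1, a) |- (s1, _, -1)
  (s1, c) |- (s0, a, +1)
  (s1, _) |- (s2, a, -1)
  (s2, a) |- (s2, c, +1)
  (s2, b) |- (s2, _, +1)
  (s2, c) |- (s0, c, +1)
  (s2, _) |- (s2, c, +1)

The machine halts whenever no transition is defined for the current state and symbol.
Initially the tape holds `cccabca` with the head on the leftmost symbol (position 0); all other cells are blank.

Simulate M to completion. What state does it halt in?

s0

s0 | __[c]ccabca   read c → write c, move -1, go to s1
s1 | _[_]cccabca   read _ → write a, move -1, go to s2
s2 | [_]acccabca   read _ → write c, move +1, go to s2
s2 | c[a]cccabca   read a → write c, move +1, go to s2
s2 | cc[c]ccabca   read c → write c, move +1, go to s0
s0 | ccc[c]cabca   read c → write c, move -1, go to s1
s1 | cc[c]ccabca   read c → write a, move +1, go to s0
s0 | cca[c]cabca   read c → write c, move -1, go to s1
s1 | cc[a]ccabca   read a → write _, move -1, go to s1
s1 | c[c]_ccabca   read c → write a, move +1, go to s0
s0 | ca[_]ccabca   read _ → write c, move -1, go to s0
s0 | c[a]cccabca
No transition is defined for (s0, a); M halts in state s0.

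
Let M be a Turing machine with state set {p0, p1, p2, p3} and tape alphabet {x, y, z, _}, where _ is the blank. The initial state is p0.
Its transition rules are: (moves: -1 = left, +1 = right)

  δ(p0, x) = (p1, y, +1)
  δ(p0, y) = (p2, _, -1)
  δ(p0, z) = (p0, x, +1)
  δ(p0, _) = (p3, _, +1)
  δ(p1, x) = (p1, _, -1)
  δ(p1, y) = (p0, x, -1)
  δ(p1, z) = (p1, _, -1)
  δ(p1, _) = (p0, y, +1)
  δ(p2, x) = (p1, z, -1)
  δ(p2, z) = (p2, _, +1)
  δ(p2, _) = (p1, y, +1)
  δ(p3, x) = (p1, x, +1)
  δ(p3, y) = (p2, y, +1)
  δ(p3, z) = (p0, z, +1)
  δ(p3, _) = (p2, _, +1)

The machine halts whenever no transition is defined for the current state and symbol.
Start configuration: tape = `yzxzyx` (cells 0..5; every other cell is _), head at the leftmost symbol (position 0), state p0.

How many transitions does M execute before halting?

p0 | _[y]zxzyx   read y → write _, move -1, go to p2
p2 | [_]_zxzyx   read _ → write y, move +1, go to p1
p1 | y[_]zxzyx   read _ → write y, move +1, go to p0
p0 | yy[z]xzyx   read z → write x, move +1, go to p0
p0 | yyx[x]zyx   read x → write y, move +1, go to p1
p1 | yyxy[z]yx   read z → write _, move -1, go to p1
p1 | yyx[y]_yx   read y → write x, move -1, go to p0
p0 | yy[x]x_yx   read x → write y, move +1, go to p1
p1 | yyy[x]_yx   read x → write _, move -1, go to p1
p1 | yy[y]__yx   read y → write x, move -1, go to p0
p0 | y[y]x__yx   read y → write _, move -1, go to p2
p2 | [y]_x__yx
M halts after 11 transitions.

11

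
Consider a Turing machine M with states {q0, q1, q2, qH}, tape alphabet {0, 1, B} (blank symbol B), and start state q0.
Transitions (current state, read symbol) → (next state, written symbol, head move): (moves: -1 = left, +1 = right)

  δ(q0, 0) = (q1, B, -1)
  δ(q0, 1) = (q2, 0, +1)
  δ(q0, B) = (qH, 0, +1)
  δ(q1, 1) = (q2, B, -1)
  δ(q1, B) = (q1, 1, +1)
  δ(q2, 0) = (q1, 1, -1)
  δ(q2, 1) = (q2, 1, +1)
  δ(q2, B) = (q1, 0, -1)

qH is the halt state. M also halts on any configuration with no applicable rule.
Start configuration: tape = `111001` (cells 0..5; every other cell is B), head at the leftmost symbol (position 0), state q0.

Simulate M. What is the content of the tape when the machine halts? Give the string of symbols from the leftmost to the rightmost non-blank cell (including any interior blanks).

q0 | BBB[1]11001   read 1 → write 0, move +1, go to q2
q2 | BBB0[1]1001   read 1 → write 1, move +1, go to q2
q2 | BBB01[1]001   read 1 → write 1, move +1, go to q2
q2 | BBB011[0]01   read 0 → write 1, move -1, go to q1
q1 | BBB01[1]101   read 1 → write B, move -1, go to q2
q2 | BBB0[1]B101   read 1 → write 1, move +1, go to q2
q2 | BBB01[B]101   read B → write 0, move -1, go to q1
q1 | BBB0[1]0101   read 1 → write B, move -1, go to q2
q2 | BBB[0]B0101   read 0 → write 1, move -1, go to q1
q1 | BB[B]1B0101   read B → write 1, move +1, go to q1
q1 | BB1[1]B0101   read 1 → write B, move -1, go to q2
q2 | BB[1]BB0101   read 1 → write 1, move +1, go to q2
q2 | BB1[B]B0101   read B → write 0, move -1, go to q1
q1 | BB[1]0B0101   read 1 → write B, move -1, go to q2
q2 | B[B]B0B0101   read B → write 0, move -1, go to q1
q1 | [B]0B0B0101   read B → write 1, move +1, go to q1
q1 | 1[0]B0B0101
The non-blank tape span at halt is 10B0B0101.

10B0B0101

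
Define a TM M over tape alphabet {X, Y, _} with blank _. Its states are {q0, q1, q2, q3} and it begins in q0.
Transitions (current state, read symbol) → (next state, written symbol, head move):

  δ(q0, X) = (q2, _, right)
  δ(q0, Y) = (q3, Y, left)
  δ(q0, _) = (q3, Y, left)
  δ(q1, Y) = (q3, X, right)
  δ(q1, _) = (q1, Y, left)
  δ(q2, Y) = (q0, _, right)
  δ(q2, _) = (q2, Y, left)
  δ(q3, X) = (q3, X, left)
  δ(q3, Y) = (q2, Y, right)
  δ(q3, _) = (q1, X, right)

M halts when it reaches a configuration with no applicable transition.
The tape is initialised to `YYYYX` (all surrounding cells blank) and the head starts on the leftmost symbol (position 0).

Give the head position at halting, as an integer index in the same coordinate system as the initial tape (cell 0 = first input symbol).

2

state=q0 head=0 tape=_[Y]YYYX   (q0,Y)→(q3,Y,left)
state=q3 head=-1 tape=[_]YYYYX   (q3,_)→(q1,X,right)
state=q1 head=0 tape=X[Y]YYYX   (q1,Y)→(q3,X,right)
state=q3 head=1 tape=XX[Y]YYX   (q3,Y)→(q2,Y,right)
state=q2 head=2 tape=XXY[Y]YX   (q2,Y)→(q0,_,right)
state=q0 head=3 tape=XXY_[Y]X   (q0,Y)→(q3,Y,left)
state=q3 head=2 tape=XXY[_]YX   (q3,_)→(q1,X,right)
state=q1 head=3 tape=XXYX[Y]X   (q1,Y)→(q3,X,right)
state=q3 head=4 tape=XXYXX[X]   (q3,X)→(q3,X,left)
state=q3 head=3 tape=XXYX[X]X   (q3,X)→(q3,X,left)
state=q3 head=2 tape=XXY[X]XX   (q3,X)→(q3,X,left)
state=q3 head=1 tape=XX[Y]XXX   (q3,Y)→(q2,Y,right)
state=q2 head=2 tape=XXY[X]XX
At halt the head is at cell 2.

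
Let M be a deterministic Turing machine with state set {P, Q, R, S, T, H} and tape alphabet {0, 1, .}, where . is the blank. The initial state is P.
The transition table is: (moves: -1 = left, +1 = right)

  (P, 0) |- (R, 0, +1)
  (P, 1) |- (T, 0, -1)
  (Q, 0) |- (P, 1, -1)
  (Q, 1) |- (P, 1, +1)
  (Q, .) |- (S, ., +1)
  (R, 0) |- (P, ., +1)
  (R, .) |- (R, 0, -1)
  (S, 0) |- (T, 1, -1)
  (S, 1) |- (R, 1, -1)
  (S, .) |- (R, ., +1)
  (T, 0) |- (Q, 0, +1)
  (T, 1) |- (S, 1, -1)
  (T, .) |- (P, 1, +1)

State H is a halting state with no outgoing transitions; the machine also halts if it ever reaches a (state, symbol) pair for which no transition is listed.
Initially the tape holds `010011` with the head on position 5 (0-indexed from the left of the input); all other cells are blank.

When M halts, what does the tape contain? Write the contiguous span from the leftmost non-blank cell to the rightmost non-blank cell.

1011100

P | ..01001[1]   read 1 → write 0, move -1, go to T
T | ..0100[1]0   read 1 → write 1, move -1, go to S
S | ..010[0]10   read 0 → write 1, move -1, go to T
T | ..01[0]110   read 0 → write 0, move +1, go to Q
Q | ..010[1]10   read 1 → write 1, move +1, go to P
P | ..0101[1]0   read 1 → write 0, move -1, go to T
T | ..010[1]00   read 1 → write 1, move -1, go to S
S | ..01[0]100   read 0 → write 1, move -1, go to T
T | ..0[1]1100   read 1 → write 1, move -1, go to S
S | ..[0]11100   read 0 → write 1, move -1, go to T
T | .[.]111100   read . → write 1, move +1, go to P
P | .1[1]11100   read 1 → write 0, move -1, go to T
T | .[1]011100   read 1 → write 1, move -1, go to S
S | [.]1011100   read . → write ., move +1, go to R
R | .[1]011100
The non-blank tape span at halt is 1011100.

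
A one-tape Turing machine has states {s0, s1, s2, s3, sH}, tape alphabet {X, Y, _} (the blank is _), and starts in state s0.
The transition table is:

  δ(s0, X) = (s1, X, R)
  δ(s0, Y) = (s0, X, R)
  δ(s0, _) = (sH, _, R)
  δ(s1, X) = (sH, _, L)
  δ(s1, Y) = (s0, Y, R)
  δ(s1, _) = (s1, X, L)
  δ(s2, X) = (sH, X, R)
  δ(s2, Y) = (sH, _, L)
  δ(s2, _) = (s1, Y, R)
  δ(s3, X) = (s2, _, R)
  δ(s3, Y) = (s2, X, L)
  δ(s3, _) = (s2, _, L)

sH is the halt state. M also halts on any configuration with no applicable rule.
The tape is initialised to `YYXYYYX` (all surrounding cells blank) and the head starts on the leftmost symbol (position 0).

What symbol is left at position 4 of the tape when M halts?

s0 | [Y]YXYYYX_   read Y → write X, move R, go to s0
s0 | X[Y]XYYYX_   read Y → write X, move R, go to s0
s0 | XX[X]YYYX_   read X → write X, move R, go to s1
s1 | XXX[Y]YYX_   read Y → write Y, move R, go to s0
s0 | XXXY[Y]YX_   read Y → write X, move R, go to s0
s0 | XXXYX[Y]X_   read Y → write X, move R, go to s0
s0 | XXXYXX[X]_   read X → write X, move R, go to s1
s1 | XXXYXXX[_]   read _ → write X, move L, go to s1
s1 | XXXYXX[X]X   read X → write _, move L, go to sH
sH | XXXYX[X]_X
Cell 4 holds X when M halts.

X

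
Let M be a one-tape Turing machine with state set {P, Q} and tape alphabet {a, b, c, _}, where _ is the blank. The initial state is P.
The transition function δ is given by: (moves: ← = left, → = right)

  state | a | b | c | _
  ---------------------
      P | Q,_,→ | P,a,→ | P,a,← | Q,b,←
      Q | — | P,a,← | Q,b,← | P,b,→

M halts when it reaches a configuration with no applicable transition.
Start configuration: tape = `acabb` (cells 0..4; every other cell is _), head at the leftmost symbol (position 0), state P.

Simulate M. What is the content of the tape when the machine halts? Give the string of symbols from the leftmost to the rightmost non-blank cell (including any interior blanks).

state=P head=0 tape=[a]cabb   (P,a)→(Q,_,→)
state=Q head=1 tape=_[c]abb   (Q,c)→(Q,b,←)
state=Q head=0 tape=[_]babb   (Q,_)→(P,b,→)
state=P head=1 tape=b[b]abb   (P,b)→(P,a,→)
state=P head=2 tape=ba[a]bb   (P,a)→(Q,_,→)
state=Q head=3 tape=ba_[b]b   (Q,b)→(P,a,←)
state=P head=2 tape=ba[_]ab   (P,_)→(Q,b,←)
state=Q head=1 tape=b[a]bab
The non-blank tape span at halt is babab.

babab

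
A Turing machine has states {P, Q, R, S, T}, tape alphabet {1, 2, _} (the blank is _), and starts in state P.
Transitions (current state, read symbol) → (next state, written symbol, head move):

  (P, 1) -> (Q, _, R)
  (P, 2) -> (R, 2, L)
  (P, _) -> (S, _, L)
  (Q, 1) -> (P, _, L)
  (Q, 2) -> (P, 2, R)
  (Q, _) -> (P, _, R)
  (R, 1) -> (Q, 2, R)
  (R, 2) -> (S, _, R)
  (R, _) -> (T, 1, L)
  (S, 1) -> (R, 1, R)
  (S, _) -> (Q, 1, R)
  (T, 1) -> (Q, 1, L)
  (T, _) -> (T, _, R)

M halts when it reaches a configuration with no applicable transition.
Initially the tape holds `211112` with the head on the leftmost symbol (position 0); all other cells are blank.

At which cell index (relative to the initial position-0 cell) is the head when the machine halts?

0

P | __[2]11112   read 2 → write 2, move L, go to R
R | _[_]211112   read _ → write 1, move L, go to T
T | [_]1211112   read _ → write _, move R, go to T
T | _[1]211112   read 1 → write 1, move L, go to Q
Q | [_]1211112   read _ → write _, move R, go to P
P | _[1]211112   read 1 → write _, move R, go to Q
Q | __[2]11112   read 2 → write 2, move R, go to P
P | __2[1]1112   read 1 → write _, move R, go to Q
Q | __2_[1]112   read 1 → write _, move L, go to P
P | __2[_]_112   read _ → write _, move L, go to S
S | __[2]__112
At halt the head is at cell 0.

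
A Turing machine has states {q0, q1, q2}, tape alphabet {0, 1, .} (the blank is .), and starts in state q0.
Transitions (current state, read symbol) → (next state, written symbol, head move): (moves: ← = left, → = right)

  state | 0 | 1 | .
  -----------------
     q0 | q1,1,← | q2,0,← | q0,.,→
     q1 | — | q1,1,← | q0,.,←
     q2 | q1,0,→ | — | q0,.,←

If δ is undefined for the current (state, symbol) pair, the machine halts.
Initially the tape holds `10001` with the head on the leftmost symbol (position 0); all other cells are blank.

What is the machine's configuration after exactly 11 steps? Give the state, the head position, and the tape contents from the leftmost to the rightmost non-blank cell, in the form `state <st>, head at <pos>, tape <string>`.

state q0, head at -1, tape 00001

q0 | ..[1]0001   read 1 → write 0, move ←, go to q2
q2 | .[.]00001   read . → write ., move ←, go to q0
q0 | [.].00001   read . → write ., move →, go to q0
q0 | .[.]00001   read . → write ., move →, go to q0
q0 | ..[0]0001   read 0 → write 1, move ←, go to q1
q1 | .[.]10001   read . → write ., move ←, go to q0
q0 | [.].10001   read . → write ., move →, go to q0
q0 | .[.]10001   read . → write ., move →, go to q0
q0 | ..[1]0001   read 1 → write 0, move ←, go to q2
q2 | .[.]00001   read . → write ., move ←, go to q0
q0 | [.].00001   read . → write ., move →, go to q0
q0 | .[.]00001
After 11 steps: state q0, head at -1, tape 00001.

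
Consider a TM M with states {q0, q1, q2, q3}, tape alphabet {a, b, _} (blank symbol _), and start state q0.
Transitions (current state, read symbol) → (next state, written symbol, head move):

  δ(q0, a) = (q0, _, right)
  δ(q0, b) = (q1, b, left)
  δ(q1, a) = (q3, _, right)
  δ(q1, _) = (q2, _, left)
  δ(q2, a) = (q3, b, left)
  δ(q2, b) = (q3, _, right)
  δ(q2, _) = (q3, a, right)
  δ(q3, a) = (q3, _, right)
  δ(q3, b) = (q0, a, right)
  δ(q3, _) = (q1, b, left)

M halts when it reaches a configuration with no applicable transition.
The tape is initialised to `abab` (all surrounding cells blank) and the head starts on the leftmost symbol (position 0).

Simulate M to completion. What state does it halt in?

q0 | __[a]bab   read a → write _, move right, go to q0
q0 | ___[b]ab   read b → write b, move left, go to q1
q1 | __[_]bab   read _ → write _, move left, go to q2
q2 | _[_]_bab   read _ → write a, move right, go to q3
q3 | _a[_]bab   read _ → write b, move left, go to q1
q1 | _[a]bbab   read a → write _, move right, go to q3
q3 | __[b]bab   read b → write a, move right, go to q0
q0 | __a[b]ab   read b → write b, move left, go to q1
q1 | __[a]bab   read a → write _, move right, go to q3
q3 | ___[b]ab   read b → write a, move right, go to q0
q0 | ___a[a]b   read a → write _, move right, go to q0
q0 | ___a_[b]   read b → write b, move left, go to q1
q1 | ___a[_]b   read _ → write _, move left, go to q2
q2 | ___[a]_b   read a → write b, move left, go to q3
q3 | __[_]b_b   read _ → write b, move left, go to q1
q1 | _[_]bb_b   read _ → write _, move left, go to q2
q2 | [_]_bb_b   read _ → write a, move right, go to q3
q3 | a[_]bb_b   read _ → write b, move left, go to q1
q1 | [a]bbb_b   read a → write _, move right, go to q3
q3 | _[b]bb_b   read b → write a, move right, go to q0
q0 | _a[b]b_b   read b → write b, move left, go to q1
q1 | _[a]bb_b   read a → write _, move right, go to q3
q3 | __[b]b_b   read b → write a, move right, go to q0
q0 | __a[b]_b   read b → write b, move left, go to q1
q1 | __[a]b_b   read a → write _, move right, go to q3
q3 | ___[b]_b   read b → write a, move right, go to q0
q0 | ___a[_]b
No transition is defined for (q0, _); M halts in state q0.

q0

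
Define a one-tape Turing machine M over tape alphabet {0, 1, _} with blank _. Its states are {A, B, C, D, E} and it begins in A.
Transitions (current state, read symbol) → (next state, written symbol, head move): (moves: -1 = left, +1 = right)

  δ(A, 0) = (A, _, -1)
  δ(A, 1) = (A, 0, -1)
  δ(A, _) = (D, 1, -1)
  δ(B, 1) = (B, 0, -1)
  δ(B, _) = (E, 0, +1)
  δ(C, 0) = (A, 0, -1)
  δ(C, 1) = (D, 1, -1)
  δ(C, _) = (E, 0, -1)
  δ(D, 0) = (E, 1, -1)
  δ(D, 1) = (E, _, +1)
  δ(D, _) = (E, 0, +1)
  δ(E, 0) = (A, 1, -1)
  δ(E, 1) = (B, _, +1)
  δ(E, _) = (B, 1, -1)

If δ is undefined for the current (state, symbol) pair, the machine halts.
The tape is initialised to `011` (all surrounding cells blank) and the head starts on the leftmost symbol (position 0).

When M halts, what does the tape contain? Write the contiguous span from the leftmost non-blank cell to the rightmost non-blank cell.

state=A head=0 tape=______[0]11   (A,0)→(A,_,-1)
state=A head=-1 tape=_____[_]_11   (A,_)→(D,1,-1)
state=D head=-2 tape=____[_]1_11   (D,_)→(E,0,+1)
state=E head=-1 tape=____0[1]_11   (E,1)→(B,_,+1)
state=B head=0 tape=____0_[_]11   (B,_)→(E,0,+1)
state=E head=1 tape=____0_0[1]1   (E,1)→(B,_,+1)
state=B head=2 tape=____0_0_[1]   (B,1)→(B,0,-1)
state=B head=1 tape=____0_0[_]0   (B,_)→(E,0,+1)
state=E head=2 tape=____0_00[0]   (E,0)→(A,1,-1)
state=A head=1 tape=____0_0[0]1   (A,0)→(A,_,-1)
state=A head=0 tape=____0_[0]_1   (A,0)→(A,_,-1)
state=A head=-1 tape=____0[_]__1   (A,_)→(D,1,-1)
state=D head=-2 tape=____[0]1__1   (D,0)→(E,1,-1)
state=E head=-3 tape=___[_]11__1   (E,_)→(B,1,-1)
state=B head=-4 tape=__[_]111__1   (B,_)→(E,0,+1)
state=E head=-3 tape=__0[1]11__1   (E,1)→(B,_,+1)
state=B head=-2 tape=__0_[1]1__1   (B,1)→(B,0,-1)
state=B head=-3 tape=__0[_]01__1   (B,_)→(E,0,+1)
state=E head=-2 tape=__00[0]1__1   (E,0)→(A,1,-1)
state=A head=-3 tape=__0[0]11__1   (A,0)→(A,_,-1)
state=A head=-4 tape=__[0]_11__1   (A,0)→(A,_,-1)
state=A head=-5 tape=_[_]__11__1   (A,_)→(D,1,-1)
state=D head=-6 tape=[_]1__11__1   (D,_)→(E,0,+1)
state=E head=-5 tape=0[1]__11__1   (E,1)→(B,_,+1)
state=B head=-4 tape=0_[_]_11__1   (B,_)→(E,0,+1)
state=E head=-3 tape=0_0[_]11__1   (E,_)→(B,1,-1)
state=B head=-4 tape=0_[0]111__1
The non-blank tape span at halt is 0_0111__1.

0_0111__1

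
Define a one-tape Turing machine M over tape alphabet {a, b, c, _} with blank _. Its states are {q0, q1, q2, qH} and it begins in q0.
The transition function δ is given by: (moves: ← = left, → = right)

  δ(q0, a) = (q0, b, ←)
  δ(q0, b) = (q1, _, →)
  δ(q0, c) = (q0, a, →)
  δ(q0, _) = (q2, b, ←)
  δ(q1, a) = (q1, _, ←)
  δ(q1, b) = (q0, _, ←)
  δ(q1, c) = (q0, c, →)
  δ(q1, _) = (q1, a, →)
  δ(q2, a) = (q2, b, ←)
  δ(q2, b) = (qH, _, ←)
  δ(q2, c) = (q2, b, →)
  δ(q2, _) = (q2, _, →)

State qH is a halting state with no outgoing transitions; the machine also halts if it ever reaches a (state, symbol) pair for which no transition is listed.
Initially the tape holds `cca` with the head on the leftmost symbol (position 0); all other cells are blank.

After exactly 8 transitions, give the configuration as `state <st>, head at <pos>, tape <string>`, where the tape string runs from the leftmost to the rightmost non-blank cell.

state=q0 head=0 tape=__[c]ca   (q0,c)→(q0,a,→)
state=q0 head=1 tape=__a[c]a   (q0,c)→(q0,a,→)
state=q0 head=2 tape=__aa[a]   (q0,a)→(q0,b,←)
state=q0 head=1 tape=__a[a]b   (q0,a)→(q0,b,←)
state=q0 head=0 tape=__[a]bb   (q0,a)→(q0,b,←)
state=q0 head=-1 tape=_[_]bbb   (q0,_)→(q2,b,←)
state=q2 head=-2 tape=[_]bbbb   (q2,_)→(q2,_,→)
state=q2 head=-1 tape=_[b]bbb   (q2,b)→(qH,_,←)
state=qH head=-2 tape=[_]_bbb
After 8 steps: state qH, head at -2, tape bbb.

state qH, head at -2, tape bbb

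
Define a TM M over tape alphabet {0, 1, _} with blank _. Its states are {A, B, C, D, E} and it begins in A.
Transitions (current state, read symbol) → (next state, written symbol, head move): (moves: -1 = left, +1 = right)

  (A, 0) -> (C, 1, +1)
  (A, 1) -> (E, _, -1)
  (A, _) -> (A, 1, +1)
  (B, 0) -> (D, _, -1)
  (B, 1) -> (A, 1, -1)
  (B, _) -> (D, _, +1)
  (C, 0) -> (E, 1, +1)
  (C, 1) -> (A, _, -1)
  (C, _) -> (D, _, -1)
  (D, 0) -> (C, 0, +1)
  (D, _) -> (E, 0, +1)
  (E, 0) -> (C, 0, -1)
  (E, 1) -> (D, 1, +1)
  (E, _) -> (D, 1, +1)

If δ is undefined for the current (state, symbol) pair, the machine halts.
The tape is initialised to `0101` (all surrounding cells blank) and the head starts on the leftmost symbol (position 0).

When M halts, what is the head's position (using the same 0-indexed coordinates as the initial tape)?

state=A head=0 tape=_[0]101   (A,0)→(C,1,+1)
state=C head=1 tape=_1[1]01   (C,1)→(A,_,-1)
state=A head=0 tape=_[1]_01   (A,1)→(E,_,-1)
state=E head=-1 tape=[_]__01   (E,_)→(D,1,+1)
state=D head=0 tape=1[_]_01   (D,_)→(E,0,+1)
state=E head=1 tape=10[_]01   (E,_)→(D,1,+1)
state=D head=2 tape=101[0]1   (D,0)→(C,0,+1)
state=C head=3 tape=1010[1]   (C,1)→(A,_,-1)
state=A head=2 tape=101[0]_   (A,0)→(C,1,+1)
state=C head=3 tape=1011[_]   (C,_)→(D,_,-1)
state=D head=2 tape=101[1]_
At halt the head is at cell 2.

2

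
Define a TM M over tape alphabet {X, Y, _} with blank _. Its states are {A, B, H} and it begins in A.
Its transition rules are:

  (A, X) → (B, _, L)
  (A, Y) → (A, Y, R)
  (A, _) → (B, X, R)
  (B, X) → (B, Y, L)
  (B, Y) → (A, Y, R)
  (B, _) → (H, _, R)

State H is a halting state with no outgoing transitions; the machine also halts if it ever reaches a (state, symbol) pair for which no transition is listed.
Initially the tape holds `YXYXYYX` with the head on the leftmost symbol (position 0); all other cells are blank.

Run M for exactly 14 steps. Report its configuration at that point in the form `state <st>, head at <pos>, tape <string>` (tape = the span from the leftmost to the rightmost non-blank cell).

state H, head at 8, tape YXYXYYX

A | [Y]XYXYYX__   read Y → write Y, move R, go to A
A | Y[X]YXYYX__   read X → write _, move L, go to B
B | [Y]_YXYYX__   read Y → write Y, move R, go to A
A | Y[_]YXYYX__   read _ → write X, move R, go to B
B | YX[Y]XYYX__   read Y → write Y, move R, go to A
A | YXY[X]YYX__   read X → write _, move L, go to B
B | YX[Y]_YYX__   read Y → write Y, move R, go to A
A | YXY[_]YYX__   read _ → write X, move R, go to B
B | YXYX[Y]YX__   read Y → write Y, move R, go to A
A | YXYXY[Y]X__   read Y → write Y, move R, go to A
A | YXYXYY[X]__   read X → write _, move L, go to B
B | YXYXY[Y]___   read Y → write Y, move R, go to A
A | YXYXYY[_]__   read _ → write X, move R, go to B
B | YXYXYYX[_]_   read _ → write _, move R, go to H
H | YXYXYYX_[_]
After 14 steps: state H, head at 8, tape YXYXYYX.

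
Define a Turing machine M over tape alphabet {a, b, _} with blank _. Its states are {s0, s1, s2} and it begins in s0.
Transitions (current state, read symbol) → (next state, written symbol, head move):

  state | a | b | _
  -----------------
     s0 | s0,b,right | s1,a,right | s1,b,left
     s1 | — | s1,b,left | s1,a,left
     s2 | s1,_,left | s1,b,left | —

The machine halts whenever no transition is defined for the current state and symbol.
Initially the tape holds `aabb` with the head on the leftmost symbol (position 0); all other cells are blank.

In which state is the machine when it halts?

s0 | [a]abb   read a → write b, move right, go to s0
s0 | b[a]bb   read a → write b, move right, go to s0
s0 | bb[b]b   read b → write a, move right, go to s1
s1 | bba[b]   read b → write b, move left, go to s1
s1 | bb[a]b
No transition is defined for (s1, a); M halts in state s1.

s1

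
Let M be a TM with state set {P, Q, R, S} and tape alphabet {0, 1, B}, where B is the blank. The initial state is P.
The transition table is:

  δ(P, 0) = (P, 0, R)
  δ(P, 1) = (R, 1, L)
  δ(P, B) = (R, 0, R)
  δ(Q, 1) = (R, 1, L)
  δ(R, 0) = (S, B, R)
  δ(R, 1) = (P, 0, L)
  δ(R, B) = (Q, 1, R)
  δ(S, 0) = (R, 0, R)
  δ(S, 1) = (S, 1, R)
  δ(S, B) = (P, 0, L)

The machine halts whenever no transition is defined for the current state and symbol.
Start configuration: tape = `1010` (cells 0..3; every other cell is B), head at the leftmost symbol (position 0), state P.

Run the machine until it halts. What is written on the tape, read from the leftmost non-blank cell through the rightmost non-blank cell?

0B100001

P | BB[1]010BBB   read 1 → write 1, move L, go to R
R | B[B]1010BBB   read B → write 1, move R, go to Q
Q | B1[1]010BBB   read 1 → write 1, move L, go to R
R | B[1]1010BBB   read 1 → write 0, move L, go to P
P | [B]01010BBB   read B → write 0, move R, go to R
R | 0[0]1010BBB   read 0 → write B, move R, go to S
S | 0B[1]010BBB   read 1 → write 1, move R, go to S
S | 0B1[0]10BBB   read 0 → write 0, move R, go to R
R | 0B10[1]0BBB   read 1 → write 0, move L, go to P
P | 0B1[0]00BBB   read 0 → write 0, move R, go to P
P | 0B10[0]0BBB   read 0 → write 0, move R, go to P
P | 0B100[0]BBB   read 0 → write 0, move R, go to P
P | 0B1000[B]BB   read B → write 0, move R, go to R
R | 0B10000[B]B   read B → write 1, move R, go to Q
Q | 0B100001[B]
The non-blank tape span at halt is 0B100001.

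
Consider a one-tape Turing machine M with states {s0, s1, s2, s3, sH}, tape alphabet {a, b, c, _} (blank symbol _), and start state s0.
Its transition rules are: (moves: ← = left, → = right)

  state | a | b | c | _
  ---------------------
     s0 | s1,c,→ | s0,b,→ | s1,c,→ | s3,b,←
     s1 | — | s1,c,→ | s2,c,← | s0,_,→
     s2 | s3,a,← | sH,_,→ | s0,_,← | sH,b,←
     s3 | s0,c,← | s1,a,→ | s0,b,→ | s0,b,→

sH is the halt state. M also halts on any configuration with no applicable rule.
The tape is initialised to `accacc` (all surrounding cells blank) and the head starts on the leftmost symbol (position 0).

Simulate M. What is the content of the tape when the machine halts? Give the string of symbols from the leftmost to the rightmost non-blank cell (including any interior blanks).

bbc_cacc

s0 | __[a]ccacc   read a → write c, move →, go to s1
s1 | __c[c]cacc   read c → write c, move ←, go to s2
s2 | __[c]ccacc   read c → write _, move ←, go to s0
s0 | _[_]_ccacc   read _ → write b, move ←, go to s3
s3 | [_]b_ccacc   read _ → write b, move →, go to s0
s0 | b[b]_ccacc   read b → write b, move →, go to s0
s0 | bb[_]ccacc   read _ → write b, move ←, go to s3
s3 | b[b]bccacc   read b → write a, move →, go to s1
s1 | ba[b]ccacc   read b → write c, move →, go to s1
s1 | bac[c]cacc   read c → write c, move ←, go to s2
s2 | ba[c]ccacc   read c → write _, move ←, go to s0
s0 | b[a]_ccacc   read a → write c, move →, go to s1
s1 | bc[_]ccacc   read _ → write _, move →, go to s0
s0 | bc_[c]cacc   read c → write c, move →, go to s1
s1 | bc_c[c]acc   read c → write c, move ←, go to s2
s2 | bc_[c]cacc   read c → write _, move ←, go to s0
s0 | bc[_]_cacc   read _ → write b, move ←, go to s3
s3 | b[c]b_cacc   read c → write b, move →, go to s0
s0 | bb[b]_cacc   read b → write b, move →, go to s0
s0 | bbb[_]cacc   read _ → write b, move ←, go to s3
s3 | bb[b]bcacc   read b → write a, move →, go to s1
s1 | bba[b]cacc   read b → write c, move →, go to s1
s1 | bbac[c]acc   read c → write c, move ←, go to s2
s2 | bba[c]cacc   read c → write _, move ←, go to s0
s0 | bb[a]_cacc   read a → write c, move →, go to s1
s1 | bbc[_]cacc   read _ → write _, move →, go to s0
s0 | bbc_[c]acc   read c → write c, move →, go to s1
s1 | bbc_c[a]cc
The non-blank tape span at halt is bbc_cacc.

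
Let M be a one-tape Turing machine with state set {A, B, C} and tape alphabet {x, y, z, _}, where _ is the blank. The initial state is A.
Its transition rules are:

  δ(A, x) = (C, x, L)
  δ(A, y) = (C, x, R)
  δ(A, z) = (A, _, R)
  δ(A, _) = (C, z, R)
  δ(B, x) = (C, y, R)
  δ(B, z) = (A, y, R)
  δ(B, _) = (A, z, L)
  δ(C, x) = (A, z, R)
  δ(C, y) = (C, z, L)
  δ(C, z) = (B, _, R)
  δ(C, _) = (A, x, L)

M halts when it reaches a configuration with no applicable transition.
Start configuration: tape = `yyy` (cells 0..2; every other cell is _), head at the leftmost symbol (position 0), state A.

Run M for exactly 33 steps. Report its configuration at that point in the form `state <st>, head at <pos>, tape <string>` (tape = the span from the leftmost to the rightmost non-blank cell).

state A, head at 1, tape z_yxxxxx

state=A head=0 tape=_[y]yy____   (A,y)→(C,x,R)
state=C head=1 tape=_x[y]y____   (C,y)→(C,z,L)
state=C head=0 tape=_[x]zy____   (C,x)→(A,z,R)
state=A head=1 tape=_z[z]y____   (A,z)→(A,_,R)
state=A head=2 tape=_z_[y]____   (A,y)→(C,x,R)
state=C head=3 tape=_z_x[_]___   (C,_)→(A,x,L)
state=A head=2 tape=_z_[x]x___   (A,x)→(C,x,L)
state=C head=1 tape=_z[_]xx___   (C,_)→(A,x,L)
state=A head=0 tape=_[z]xxx___   (A,z)→(A,_,R)
state=A head=1 tape=__[x]xx___   (A,x)→(C,x,L)
state=C head=0 tape=_[_]xxx___   (C,_)→(A,x,L)
state=A head=-1 tape=[_]xxxx___   (A,_)→(C,z,R)
state=C head=0 tape=z[x]xxx___   (C,x)→(A,z,R)
state=A head=1 tape=zz[x]xx___   (A,x)→(C,x,L)
state=C head=0 tape=z[z]xxx___   (C,z)→(B,_,R)
state=B head=1 tape=z_[x]xx___   (B,x)→(C,y,R)
state=C head=2 tape=z_y[x]x___   (C,x)→(A,z,R)
state=A head=3 tape=z_yz[x]___   (A,x)→(C,x,L)
state=C head=2 tape=z_y[z]x___   (C,z)→(B,_,R)
state=B head=3 tape=z_y_[x]___   (B,x)→(C,y,R)
state=C head=4 tape=z_y_y[_]__   (C,_)→(A,x,L)
state=A head=3 tape=z_y_[y]x__   (A,y)→(C,x,R)
state=C head=4 tape=z_y_x[x]__   (C,x)→(A,z,R)
state=A head=5 tape=z_y_xz[_]_   (A,_)→(C,z,R)
state=C head=6 tape=z_y_xzz[_]   (C,_)→(A,x,L)
state=A head=5 tape=z_y_xz[z]x   (A,z)→(A,_,R)
state=A head=6 tape=z_y_xz_[x]   (A,x)→(C,x,L)
state=C head=5 tape=z_y_xz[_]x   (C,_)→(A,x,L)
state=A head=4 tape=z_y_x[z]xx   (A,z)→(A,_,R)
state=A head=5 tape=z_y_x_[x]x   (A,x)→(C,x,L)
state=C head=4 tape=z_y_x[_]xx   (C,_)→(A,x,L)
state=A head=3 tape=z_y_[x]xxx   (A,x)→(C,x,L)
state=C head=2 tape=z_y[_]xxxx   (C,_)→(A,x,L)
state=A head=1 tape=z_[y]xxxxx
After 33 steps: state A, head at 1, tape z_yxxxxx.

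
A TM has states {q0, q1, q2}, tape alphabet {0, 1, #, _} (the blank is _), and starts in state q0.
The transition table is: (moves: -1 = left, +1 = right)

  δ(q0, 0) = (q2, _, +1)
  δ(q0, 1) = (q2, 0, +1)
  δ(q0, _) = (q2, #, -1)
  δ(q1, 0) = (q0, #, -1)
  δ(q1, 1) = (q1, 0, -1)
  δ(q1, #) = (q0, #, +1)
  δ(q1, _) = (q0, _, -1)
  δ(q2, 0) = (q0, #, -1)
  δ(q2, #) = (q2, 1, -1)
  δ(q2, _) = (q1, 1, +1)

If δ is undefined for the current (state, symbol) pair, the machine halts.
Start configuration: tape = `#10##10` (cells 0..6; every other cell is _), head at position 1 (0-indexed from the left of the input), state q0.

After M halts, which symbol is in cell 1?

#

state=q0 head=1 tape=____#[1]0##10   (q0,1)→(q2,0,+1)
state=q2 head=2 tape=____#0[0]##10   (q2,0)→(q0,#,-1)
state=q0 head=1 tape=____#[0]###10   (q0,0)→(q2,_,+1)
state=q2 head=2 tape=____#_[#]##10   (q2,#)→(q2,1,-1)
state=q2 head=1 tape=____#[_]1##10   (q2,_)→(q1,1,+1)
state=q1 head=2 tape=____#1[1]##10   (q1,1)→(q1,0,-1)
state=q1 head=1 tape=____#[1]0##10   (q1,1)→(q1,0,-1)
state=q1 head=0 tape=____[#]00##10   (q1,#)→(q0,#,+1)
state=q0 head=1 tape=____#[0]0##10   (q0,0)→(q2,_,+1)
state=q2 head=2 tape=____#_[0]##10   (q2,0)→(q0,#,-1)
state=q0 head=1 tape=____#[_]###10   (q0,_)→(q2,#,-1)
state=q2 head=0 tape=____[#]####10   (q2,#)→(q2,1,-1)
state=q2 head=-1 tape=___[_]1####10   (q2,_)→(q1,1,+1)
state=q1 head=0 tape=___1[1]####10   (q1,1)→(q1,0,-1)
state=q1 head=-1 tape=___[1]0####10   (q1,1)→(q1,0,-1)
state=q1 head=-2 tape=__[_]00####10   (q1,_)→(q0,_,-1)
state=q0 head=-3 tape=_[_]_00####10   (q0,_)→(q2,#,-1)
state=q2 head=-4 tape=[_]#_00####10   (q2,_)→(q1,1,+1)
state=q1 head=-3 tape=1[#]_00####10   (q1,#)→(q0,#,+1)
state=q0 head=-2 tape=1#[_]00####10   (q0,_)→(q2,#,-1)
state=q2 head=-3 tape=1[#]#00####10   (q2,#)→(q2,1,-1)
state=q2 head=-4 tape=[1]1#00####10
Cell 1 holds # when M halts.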